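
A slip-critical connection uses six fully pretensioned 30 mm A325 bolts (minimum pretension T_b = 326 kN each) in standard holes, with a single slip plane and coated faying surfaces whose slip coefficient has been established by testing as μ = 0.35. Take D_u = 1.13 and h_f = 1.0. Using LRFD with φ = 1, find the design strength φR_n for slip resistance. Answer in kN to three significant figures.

R_n = μ · D_u · h_f · T_b · n_s · n_b = 0.35 × 1.13 × 1.0 × 326 × 1 × 6 = 773.6 kN.
Design strength φR_n = 1 × 773.6 = 774 kN.

774 kN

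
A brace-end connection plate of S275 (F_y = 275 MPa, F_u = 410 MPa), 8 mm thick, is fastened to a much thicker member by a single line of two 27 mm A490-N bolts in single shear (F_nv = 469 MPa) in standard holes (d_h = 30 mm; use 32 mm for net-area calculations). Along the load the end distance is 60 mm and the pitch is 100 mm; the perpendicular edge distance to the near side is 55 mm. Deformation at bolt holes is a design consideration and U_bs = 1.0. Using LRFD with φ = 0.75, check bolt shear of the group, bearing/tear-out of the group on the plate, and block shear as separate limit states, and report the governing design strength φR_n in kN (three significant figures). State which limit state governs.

254 kN (block shear governs)

Bolt shear: A_b = π·27²/4 = 572.6 mm²; R_n = 469 × 572.6 × 2 × 1 / 1000 = 537.1 kN → 0.75 × 537.1 = 403 kN.
Bearing: edge l_c = 45, r_n = 177.1 kN; interior l_c = 70, r_n = 212.5 kN; R_n = 177.1 + 1·212.5 = 389.7 kN → 292 kN.
Block shear: A_gv = 1280, A_nv = 896, A_nt = 312 mm²; R_n = min(0.6F_uA_nv, 0.6F_yA_gv) + U_bs·F_u·A_nt = 339.1 kN → 254 kN.
Block shear governs: 254 kN.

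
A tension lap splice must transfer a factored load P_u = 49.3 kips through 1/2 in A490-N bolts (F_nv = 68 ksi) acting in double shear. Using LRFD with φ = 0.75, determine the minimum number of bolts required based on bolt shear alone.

3 bolts

A_b = π·0.5²/4 = 0.1963 in².
Per-bolt design strength φR_n = 0.75 × 68 × 0.1963 × 2 = 20.03 kips.
n ≥ 49.3 / 20.03 = 2.462 → use 3 bolts.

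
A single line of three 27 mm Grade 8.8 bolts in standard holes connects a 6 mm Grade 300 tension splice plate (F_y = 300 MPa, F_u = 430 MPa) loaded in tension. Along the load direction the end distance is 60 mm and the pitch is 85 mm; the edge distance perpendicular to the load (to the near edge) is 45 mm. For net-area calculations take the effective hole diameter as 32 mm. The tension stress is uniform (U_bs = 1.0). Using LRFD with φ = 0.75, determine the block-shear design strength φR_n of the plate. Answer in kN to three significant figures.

Shear plane L_v = 60 + 2·85 = 230 mm; A_gv = 230 × 6 = 1380 mm².
A_nv = (230 − 2.5·32) × 6 = 900 mm².
A_nt = (45 − 0.5·32) × 6 = 174 mm².
0.6 F_u A_nv = 232.2 kN; 0.6 F_y A_gv = 248.4 kN → shear rupture governs the shear term.
R_n = 232.2 + 1.0 × 430 × 174 / 1000 = 307 kN.
Design strength φR_n = 0.75 × 307 = 230 kN.

230 kN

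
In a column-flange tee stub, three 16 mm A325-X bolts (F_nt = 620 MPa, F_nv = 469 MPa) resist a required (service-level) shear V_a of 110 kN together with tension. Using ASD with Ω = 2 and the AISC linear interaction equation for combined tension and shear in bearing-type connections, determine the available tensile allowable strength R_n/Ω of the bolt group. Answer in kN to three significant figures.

97.7 kN

A_b = π·16²/4 = 201.1 mm²; f_rv = 110 × 1000 / (3 × 201.1) = 182.4 MPa.
F'_nt = 1.3 F_nt − (Ω F_nt / F_nv) f_rv = 1.3·620 − (2·620/469)·182.4 = 323.8 MPa, capped at F_nt → F'_nt = 323.8 MPa.
R_n = F'_nt · A_b · n = 323.8 × 201.1 × 3 / 1000 = 195.3 kN.
Allowable strength R_n/Ω = 195.3 / 2 = 97.7 kN.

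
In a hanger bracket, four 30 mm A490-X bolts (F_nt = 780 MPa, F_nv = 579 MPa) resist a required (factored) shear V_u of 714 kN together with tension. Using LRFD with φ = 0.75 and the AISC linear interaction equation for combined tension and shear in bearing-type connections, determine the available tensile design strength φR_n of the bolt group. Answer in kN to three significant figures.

A_b = π·30²/4 = 706.9 mm²; f_rv = 714 × 1000 / (4 × 706.9) = 252.5 MPa.
F'_nt = 1.3 F_nt − (F_nt / φF_nv) f_rv = 1.3·780 − (780/(0.75·579))·252.5 = 560.4 MPa, capped at F_nt → F'_nt = 560.4 MPa.
R_n = F'_nt · A_b · n = 560.4 × 706.9 × 4 / 1000 = 1585 kN.
Design strength φR_n = 0.75 × 1585 = 1190 kN.

1190 kN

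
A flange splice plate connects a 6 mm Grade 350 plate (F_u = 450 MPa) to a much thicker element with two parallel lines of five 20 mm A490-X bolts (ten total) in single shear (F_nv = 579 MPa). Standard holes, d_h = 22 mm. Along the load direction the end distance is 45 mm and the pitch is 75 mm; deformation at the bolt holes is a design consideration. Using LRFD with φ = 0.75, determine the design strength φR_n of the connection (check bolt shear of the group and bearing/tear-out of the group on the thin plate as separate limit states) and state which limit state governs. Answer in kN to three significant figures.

943 kN (bearing governs)

Bolt shear: A_b = π·20²/4 = 314.2 mm²; R_n = 579 × 314.2 × 10 × 1 / 1000 = 1819 kN → 0.75 × 1819 = 1360 kN.
Bearing (1.2 l_c t F_u ≤ 2.4 d t F_u): upper limit = 2.4·20·6·450 / 1000 = 129.6 kN.
  Edge l_c = 45 − 22/2 = 34 → r_n = 110.2 kN; interior l_c = 75 − 22 = 53 → r_n = 129.6 kN.
  R_n,bearing = 2·110.2 + 8·129.6 = 1257 kN → 0.75 × 1257 = 943 kN.
Bearing governs: 943 kN.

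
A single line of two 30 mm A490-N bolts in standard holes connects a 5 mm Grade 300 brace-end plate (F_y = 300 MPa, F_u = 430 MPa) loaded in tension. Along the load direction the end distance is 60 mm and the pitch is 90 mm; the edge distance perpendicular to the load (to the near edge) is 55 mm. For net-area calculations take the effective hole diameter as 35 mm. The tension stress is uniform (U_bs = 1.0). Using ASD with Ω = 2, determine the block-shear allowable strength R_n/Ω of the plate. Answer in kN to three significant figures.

103 kN

Shear plane L_v = 60 + 1·90 = 150 mm; A_gv = 150 × 5 = 750 mm².
A_nv = (150 − 1.5·35) × 5 = 487.5 mm².
A_nt = (55 − 0.5·35) × 5 = 187.5 mm².
0.6 F_u A_nv = 125.8 kN; 0.6 F_y A_gv = 135 kN → shear rupture governs the shear term.
R_n = 125.8 + 1.0 × 430 × 187.5 / 1000 = 206.4 kN.
Allowable strength R_n/Ω = 206.4 / 2 = 103 kN.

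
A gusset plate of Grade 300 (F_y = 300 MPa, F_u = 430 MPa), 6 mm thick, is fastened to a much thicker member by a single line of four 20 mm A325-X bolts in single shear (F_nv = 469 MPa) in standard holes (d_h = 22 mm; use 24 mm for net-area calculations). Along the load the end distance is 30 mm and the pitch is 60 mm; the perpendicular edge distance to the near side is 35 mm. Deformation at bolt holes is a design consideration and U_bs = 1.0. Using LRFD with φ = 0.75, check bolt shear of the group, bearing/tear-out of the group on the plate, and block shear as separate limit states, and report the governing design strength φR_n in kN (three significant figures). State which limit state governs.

191 kN (block shear governs)

Bolt shear: A_b = π·20²/4 = 314.2 mm²; R_n = 469 × 314.2 × 4 × 1 / 1000 = 589.4 kN → 0.75 × 589.4 = 442 kN.
Bearing: edge l_c = 19, r_n = 58.82 kN; interior l_c = 38, r_n = 117.6 kN; R_n = 58.82 + 3·117.6 = 411.8 kN → 309 kN.
Block shear: A_gv = 1260, A_nv = 756, A_nt = 138 mm²; R_n = min(0.6F_uA_nv, 0.6F_yA_gv) + U_bs·F_u·A_nt = 254.4 kN → 191 kN.
Block shear governs: 191 kN.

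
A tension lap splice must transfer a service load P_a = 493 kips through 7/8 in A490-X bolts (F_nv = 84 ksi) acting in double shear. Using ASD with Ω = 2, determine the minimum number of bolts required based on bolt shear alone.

10 bolts

A_b = π·0.875²/4 = 0.6013 in².
Per-bolt allowable strength R_n/Ω = 84 × 0.6013 × 2 / 2 = 50.51 kips.
n ≥ 493 / 50.51 = 9.76 → use 10 bolts.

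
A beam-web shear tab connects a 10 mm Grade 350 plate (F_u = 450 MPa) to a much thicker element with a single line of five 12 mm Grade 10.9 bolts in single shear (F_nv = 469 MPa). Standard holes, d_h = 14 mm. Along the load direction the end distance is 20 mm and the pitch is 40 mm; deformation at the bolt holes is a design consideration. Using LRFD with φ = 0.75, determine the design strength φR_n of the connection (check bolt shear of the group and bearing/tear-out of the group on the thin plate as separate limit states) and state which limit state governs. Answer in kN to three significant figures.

199 kN (bolt shear governs)

Bolt shear: A_b = π·12²/4 = 113.1 mm²; R_n = 469 × 113.1 × 5 × 1 / 1000 = 265.2 kN → 0.75 × 265.2 = 199 kN.
Bearing (1.2 l_c t F_u ≤ 2.4 d t F_u): upper limit = 2.4·12·10·450 / 1000 = 129.6 kN.
  Edge l_c = 20 − 14/2 = 13 → r_n = 70.2 kN; interior l_c = 40 − 14 = 26 → r_n = 129.6 kN.
  R_n,bearing = 1·70.2 + 4·129.6 = 588.6 kN → 0.75 × 588.6 = 441 kN.
Bolt shear governs: 199 kN.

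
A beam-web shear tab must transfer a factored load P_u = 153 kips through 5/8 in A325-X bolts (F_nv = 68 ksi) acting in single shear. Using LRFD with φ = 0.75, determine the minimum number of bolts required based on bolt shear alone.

A_b = π·0.625²/4 = 0.3068 in².
Per-bolt design strength φR_n = 0.75 × 68 × 0.3068 × 1 = 15.65 kips.
n ≥ 153 / 15.65 = 9.778 → use 10 bolts.

10 bolts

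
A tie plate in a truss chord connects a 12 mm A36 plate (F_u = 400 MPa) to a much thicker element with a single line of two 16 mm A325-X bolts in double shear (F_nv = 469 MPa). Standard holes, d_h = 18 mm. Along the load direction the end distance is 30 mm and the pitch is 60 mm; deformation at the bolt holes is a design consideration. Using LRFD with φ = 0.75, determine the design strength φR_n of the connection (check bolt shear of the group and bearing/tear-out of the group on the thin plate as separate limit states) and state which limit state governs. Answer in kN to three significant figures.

229 kN (bearing governs)

Bolt shear: A_b = π·16²/4 = 201.1 mm²; R_n = 469 × 201.1 × 2 × 2 / 1000 = 377.2 kN → 0.75 × 377.2 = 283 kN.
Bearing (1.2 l_c t F_u ≤ 2.4 d t F_u): upper limit = 2.4·16·12·400 / 1000 = 184.3 kN.
  Edge l_c = 30 − 18/2 = 21 → r_n = 121 kN; interior l_c = 60 − 18 = 42 → r_n = 184.3 kN.
  R_n,bearing = 1·121 + 1·184.3 = 305.3 kN → 0.75 × 305.3 = 229 kN.
Bearing governs: 229 kN.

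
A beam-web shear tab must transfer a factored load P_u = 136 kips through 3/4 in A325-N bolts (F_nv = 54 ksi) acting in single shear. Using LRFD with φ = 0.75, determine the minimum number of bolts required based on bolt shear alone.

8 bolts

A_b = π·0.75²/4 = 0.4418 in².
Per-bolt design strength φR_n = 0.75 × 54 × 0.4418 × 1 = 17.89 kips.
n ≥ 136 / 17.89 = 7.601 → use 8 bolts.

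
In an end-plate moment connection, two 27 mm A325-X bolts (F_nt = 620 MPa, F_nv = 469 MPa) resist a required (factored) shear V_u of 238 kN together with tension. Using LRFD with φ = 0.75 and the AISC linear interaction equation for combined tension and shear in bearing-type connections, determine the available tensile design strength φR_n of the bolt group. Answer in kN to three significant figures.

A_b = π·27²/4 = 572.6 mm²; f_rv = 238 × 1000 / (2 × 572.6) = 207.8 MPa.
F'_nt = 1.3 F_nt − (F_nt / φF_nv) f_rv = 1.3·620 − (620/(0.75·469))·207.8 = 439.7 MPa, capped at F_nt → F'_nt = 439.7 MPa.
R_n = F'_nt · A_b · n = 439.7 × 572.6 × 2 / 1000 = 503.5 kN.
Design strength φR_n = 0.75 × 503.5 = 378 kN.

378 kN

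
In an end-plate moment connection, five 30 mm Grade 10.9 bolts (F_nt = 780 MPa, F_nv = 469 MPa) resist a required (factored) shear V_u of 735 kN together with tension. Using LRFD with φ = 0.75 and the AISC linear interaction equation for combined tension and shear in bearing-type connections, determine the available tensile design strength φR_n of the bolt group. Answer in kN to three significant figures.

1470 kN

A_b = π·30²/4 = 706.9 mm²; f_rv = 735 × 1000 / (5 × 706.9) = 208 MPa.
F'_nt = 1.3 F_nt − (F_nt / φF_nv) f_rv = 1.3·780 − (780/(0.75·469))·208 = 552.8 MPa, capped at F_nt → F'_nt = 552.8 MPa.
R_n = F'_nt · A_b · n = 552.8 × 706.9 × 5 / 1000 = 1954 kN.
Design strength φR_n = 0.75 × 1954 = 1470 kN.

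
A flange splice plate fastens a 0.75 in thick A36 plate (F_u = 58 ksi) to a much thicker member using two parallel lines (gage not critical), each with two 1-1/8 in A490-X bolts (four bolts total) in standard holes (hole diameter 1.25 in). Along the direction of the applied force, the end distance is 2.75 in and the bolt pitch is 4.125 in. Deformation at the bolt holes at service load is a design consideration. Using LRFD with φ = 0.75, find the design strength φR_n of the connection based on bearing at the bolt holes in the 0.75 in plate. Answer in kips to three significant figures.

Per bolt r_n = 1.2 l_c t F_u ≤ 2.4 d t F_u; upper limit = 2.4 × 1.125 × 0.75 × 58 = 117.4 kips.
Edge bolt: l_c = 2.75 − 1.25/2 = 2.125 in → 1.2 × 2.125 × 0.75 × 58 = 110.9 → r_n = 110.9 kips.
Interior bolts: l_c = 4.125 − 1.25 = 2.875 in → 1.2 × 2.875 × 0.75 × 58 = 150.1 → r_n = 117.4 kips.
R_n = 2 × 110.9 + 2 × 117.4 = 456.8 kips.
Design strength φR_n = 0.75 × 456.8 = 343 kips.

343 kips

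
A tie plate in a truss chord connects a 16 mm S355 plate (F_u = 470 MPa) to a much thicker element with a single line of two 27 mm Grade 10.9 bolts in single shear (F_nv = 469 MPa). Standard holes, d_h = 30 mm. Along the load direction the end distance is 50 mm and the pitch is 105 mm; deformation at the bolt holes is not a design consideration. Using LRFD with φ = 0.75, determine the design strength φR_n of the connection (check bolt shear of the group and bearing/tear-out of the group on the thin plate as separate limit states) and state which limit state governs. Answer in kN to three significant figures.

403 kN (bolt shear governs)

Bolt shear: A_b = π·27²/4 = 572.6 mm²; R_n = 469 × 572.6 × 2 × 1 / 1000 = 537.1 kN → 0.75 × 537.1 = 403 kN.
Bearing (1.5 l_c t F_u ≤ 3.0 d t F_u): upper limit = 3.0·27·16·470 / 1000 = 609.1 kN.
  Edge l_c = 50 − 30/2 = 35 → r_n = 394.8 kN; interior l_c = 105 − 30 = 75 → r_n = 609.1 kN.
  R_n,bearing = 1·394.8 + 1·609.1 = 1004 kN → 0.75 × 1004 = 753 kN.
Bolt shear governs: 403 kN.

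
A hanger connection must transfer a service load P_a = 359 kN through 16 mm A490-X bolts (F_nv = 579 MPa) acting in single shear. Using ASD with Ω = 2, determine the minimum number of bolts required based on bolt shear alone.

7 bolts

A_b = π·16²/4 = 201.1 mm².
Per-bolt allowable strength R_n/Ω = 579 × 201.1 × 1 / 1000 / 2 = 58.21 kN.
n ≥ 359 / 58.21 = 6.168 → use 7 bolts.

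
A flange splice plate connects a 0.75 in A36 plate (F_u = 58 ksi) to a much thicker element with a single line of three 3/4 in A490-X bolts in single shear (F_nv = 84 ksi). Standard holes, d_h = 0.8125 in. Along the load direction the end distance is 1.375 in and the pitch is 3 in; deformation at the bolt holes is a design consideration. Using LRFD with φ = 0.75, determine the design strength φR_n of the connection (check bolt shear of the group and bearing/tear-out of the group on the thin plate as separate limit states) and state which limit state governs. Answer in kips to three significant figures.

Bolt shear: A_b = π·0.75²/4 = 0.4418 in²; R_n = 84 × 0.4418 × 3 × 1 = 111.3 kips → 0.75 × 111.3 = 83.5 kips.
Bearing (1.2 l_c t F_u ≤ 2.4 d t F_u): upper limit = 2.4·0.75·0.75·58 = 78.3 kips.
  Edge l_c = 1.375 − 0.8125/2 = 0.9688 → r_n = 50.57 kips; interior l_c = 3 − 0.8125 = 2.188 → r_n = 78.3 kips.
  R_n,bearing = 1·50.57 + 2·78.3 = 207.2 kips → 0.75 × 207.2 = 155 kips.
Bolt shear governs: 83.5 kips.

83.5 kips (bolt shear governs)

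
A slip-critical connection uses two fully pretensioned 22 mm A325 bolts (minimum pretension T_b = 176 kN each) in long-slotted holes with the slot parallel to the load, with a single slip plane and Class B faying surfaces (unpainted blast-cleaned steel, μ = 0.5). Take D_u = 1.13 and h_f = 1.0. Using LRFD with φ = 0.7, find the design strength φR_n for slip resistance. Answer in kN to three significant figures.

139 kN

R_n = μ · D_u · h_f · T_b · n_s · n_b = 0.5 × 1.13 × 1.0 × 176 × 1 × 2 = 198.9 kN.
Design strength φR_n = 0.7 × 198.9 = 139 kN.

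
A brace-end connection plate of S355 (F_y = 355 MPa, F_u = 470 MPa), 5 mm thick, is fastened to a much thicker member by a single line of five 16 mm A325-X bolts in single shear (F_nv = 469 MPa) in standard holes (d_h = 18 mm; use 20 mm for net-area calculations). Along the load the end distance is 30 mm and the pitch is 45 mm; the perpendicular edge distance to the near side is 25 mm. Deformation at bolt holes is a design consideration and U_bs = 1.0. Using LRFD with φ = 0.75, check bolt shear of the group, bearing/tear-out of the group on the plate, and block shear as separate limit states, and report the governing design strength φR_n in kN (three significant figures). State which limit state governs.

153 kN (block shear governs)

Bolt shear: A_b = π·16²/4 = 201.1 mm²; R_n = 469 × 201.1 × 5 × 1 / 1000 = 471.5 kN → 0.75 × 471.5 = 354 kN.
Bearing: edge l_c = 21, r_n = 59.22 kN; interior l_c = 27, r_n = 76.14 kN; R_n = 59.22 + 4·76.14 = 363.8 kN → 273 kN.
Block shear: A_gv = 1050, A_nv = 600, A_nt = 75 mm²; R_n = min(0.6F_uA_nv, 0.6F_yA_gv) + U_bs·F_u·A_nt = 204.5 kN → 153 kN.
Block shear governs: 153 kN.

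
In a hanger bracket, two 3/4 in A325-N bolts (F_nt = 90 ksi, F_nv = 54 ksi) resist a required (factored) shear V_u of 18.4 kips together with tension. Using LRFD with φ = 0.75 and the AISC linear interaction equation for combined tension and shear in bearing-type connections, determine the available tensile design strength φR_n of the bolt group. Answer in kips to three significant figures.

A_b = π·0.75²/4 = 0.4418 in²; f_rv = 18.4 / (2 × 0.4418) = 20.82 ksi.
F'_nt = 1.3 F_nt − (F_nt / φF_nv) f_rv = 1.3·90 − (90/(0.75·54))·20.82 = 70.72 ksi, capped at F_nt → F'_nt = 70.72 ksi.
R_n = F'_nt · A_b · n = 70.72 × 0.4418 × 2 = 62.49 kips.
Design strength φR_n = 0.75 × 62.49 = 46.9 kips.

46.9 kips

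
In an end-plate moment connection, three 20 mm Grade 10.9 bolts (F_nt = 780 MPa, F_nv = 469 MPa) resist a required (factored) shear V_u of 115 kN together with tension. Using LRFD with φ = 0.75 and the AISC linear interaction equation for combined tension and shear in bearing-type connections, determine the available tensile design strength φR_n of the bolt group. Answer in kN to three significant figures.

525 kN

A_b = π·20²/4 = 314.2 mm²; f_rv = 115 × 1000 / (3 × 314.2) = 122 MPa.
F'_nt = 1.3 F_nt − (F_nt / φF_nv) f_rv = 1.3·780 − (780/(0.75·469))·122 = 743.4 MPa, capped at F_nt → F'_nt = 743.4 MPa.
R_n = F'_nt · A_b · n = 743.4 × 314.2 × 3 / 1000 = 700.7 kN.
Design strength φR_n = 0.75 × 700.7 = 525 kN.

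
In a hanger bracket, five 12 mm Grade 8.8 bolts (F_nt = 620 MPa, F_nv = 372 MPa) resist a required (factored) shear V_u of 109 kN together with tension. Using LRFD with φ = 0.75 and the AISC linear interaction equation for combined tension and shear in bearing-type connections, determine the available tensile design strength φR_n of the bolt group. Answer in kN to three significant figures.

A_b = π·12²/4 = 113.1 mm²; f_rv = 109 × 1000 / (5 × 113.1) = 192.8 MPa.
F'_nt = 1.3 F_nt − (F_nt / φF_nv) f_rv = 1.3·620 − (620/(0.75·372))·192.8 = 377.7 MPa, capped at F_nt → F'_nt = 377.7 MPa.
R_n = F'_nt · A_b · n = 377.7 × 113.1 × 5 / 1000 = 213.6 kN.
Design strength φR_n = 0.75 × 213.6 = 160 kN.

160 kN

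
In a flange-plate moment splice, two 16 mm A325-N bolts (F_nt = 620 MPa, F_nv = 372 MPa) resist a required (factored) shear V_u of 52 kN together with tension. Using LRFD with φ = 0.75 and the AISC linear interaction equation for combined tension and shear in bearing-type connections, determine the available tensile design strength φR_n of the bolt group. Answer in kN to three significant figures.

156 kN

A_b = π·16²/4 = 201.1 mm²; f_rv = 52 × 1000 / (2 × 201.1) = 129.3 MPa.
F'_nt = 1.3 F_nt − (F_nt / φF_nv) f_rv = 1.3·620 − (620/(0.75·372))·129.3 = 518.6 MPa, capped at F_nt → F'_nt = 518.6 MPa.
R_n = F'_nt · A_b · n = 518.6 × 201.1 × 2 / 1000 = 208.6 kN.
Design strength φR_n = 0.75 × 208.6 = 156 kN.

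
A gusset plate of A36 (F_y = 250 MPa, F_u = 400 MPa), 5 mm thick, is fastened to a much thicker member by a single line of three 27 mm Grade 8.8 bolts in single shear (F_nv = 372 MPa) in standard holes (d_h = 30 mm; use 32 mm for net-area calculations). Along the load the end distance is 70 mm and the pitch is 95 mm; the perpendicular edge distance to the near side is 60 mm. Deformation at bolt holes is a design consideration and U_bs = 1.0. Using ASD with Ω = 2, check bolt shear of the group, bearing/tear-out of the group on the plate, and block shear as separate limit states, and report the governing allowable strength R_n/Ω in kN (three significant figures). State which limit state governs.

142 kN (block shear governs)

Bolt shear: A_b = π·27²/4 = 572.6 mm²; R_n = 372 × 572.6 × 3 × 1 / 1000 = 639 kN → 639 / 2 = 319 kN.
Bearing: edge l_c = 55, r_n = 129.6 kN; interior l_c = 65, r_n = 129.6 kN; R_n = 129.6 + 2·129.6 = 388.8 kN → 194 kN.
Block shear: A_gv = 1300, A_nv = 900, A_nt = 220 mm²; R_n = min(0.6F_uA_nv, 0.6F_yA_gv) + U_bs·F_u·A_nt = 283 kN → 142 kN.
Block shear governs: 142 kN.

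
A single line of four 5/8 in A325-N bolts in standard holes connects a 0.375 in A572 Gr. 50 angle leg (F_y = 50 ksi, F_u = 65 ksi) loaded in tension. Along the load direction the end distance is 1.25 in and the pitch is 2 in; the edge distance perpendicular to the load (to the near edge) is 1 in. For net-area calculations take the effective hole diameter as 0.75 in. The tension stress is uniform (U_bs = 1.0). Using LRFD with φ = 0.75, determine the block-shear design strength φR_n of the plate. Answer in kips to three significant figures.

62.2 kips

Shear plane L_v = 1.25 + 3·2 = 7.25 in; A_gv = 7.25 × 0.375 = 2.719 in².
A_nv = (7.25 − 3.5·0.75) × 0.375 = 1.734 in².
A_nt = (1 − 0.5·0.75) × 0.375 = 0.2344 in².
0.6 F_u A_nv = 67.64 kips; 0.6 F_y A_gv = 81.56 kips → shear rupture governs the shear term.
R_n = 67.64 + 1.0 × 65 × 0.2344 = 82.88 kips.
Design strength φR_n = 0.75 × 82.88 = 62.2 kips.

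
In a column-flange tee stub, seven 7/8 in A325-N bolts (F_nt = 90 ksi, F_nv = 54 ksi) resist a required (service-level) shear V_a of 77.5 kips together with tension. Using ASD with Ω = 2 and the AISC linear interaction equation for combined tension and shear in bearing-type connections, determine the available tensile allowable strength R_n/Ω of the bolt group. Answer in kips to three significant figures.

A_b = π·0.875²/4 = 0.6013 in²; f_rv = 77.5 / (7 × 0.6013) = 18.41 ksi.
F'_nt = 1.3 F_nt − (Ω F_nt / F_nv) f_rv = 1.3·90 − (2·90/54)·18.41 = 55.63 ksi, capped at F_nt → F'_nt = 55.63 ksi.
R_n = F'_nt · A_b · n = 55.63 × 0.6013 × 7 = 234.1 kips.
Allowable strength R_n/Ω = 234.1 / 2 = 117 kips.

117 kips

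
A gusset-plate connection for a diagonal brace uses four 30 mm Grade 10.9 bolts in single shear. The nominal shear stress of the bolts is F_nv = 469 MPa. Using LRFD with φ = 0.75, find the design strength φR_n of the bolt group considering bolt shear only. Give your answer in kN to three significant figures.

A_b = π × 30² / 4 = 706.9 mm².
R_n = F_nv · A_b · n · n_s = 469 × 706.9 × 4 × 1 / 1000 = 1326 kN.
Design strength φR_n = 0.75 × 1326 = 995 kN.

995 kN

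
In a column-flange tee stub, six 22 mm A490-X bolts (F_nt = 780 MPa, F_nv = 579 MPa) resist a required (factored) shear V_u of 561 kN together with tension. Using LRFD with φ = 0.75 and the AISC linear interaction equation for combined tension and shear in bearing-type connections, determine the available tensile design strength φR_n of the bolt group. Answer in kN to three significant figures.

A_b = π·22²/4 = 380.1 mm²; f_rv = 561 × 1000 / (6 × 380.1) = 246 MPa.
F'_nt = 1.3 F_nt − (F_nt / φF_nv) f_rv = 1.3·780 − (780/(0.75·579))·246 = 572.2 MPa, capped at F_nt → F'_nt = 572.2 MPa.
R_n = F'_nt · A_b · n = 572.2 × 380.1 × 6 / 1000 = 1305 kN.
Design strength φR_n = 0.75 × 1305 = 979 kN.

979 kN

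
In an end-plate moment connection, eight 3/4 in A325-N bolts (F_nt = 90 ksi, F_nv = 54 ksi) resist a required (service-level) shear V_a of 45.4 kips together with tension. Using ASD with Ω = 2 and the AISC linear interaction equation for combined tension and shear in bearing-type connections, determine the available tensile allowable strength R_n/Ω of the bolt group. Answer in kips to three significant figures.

131 kips

A_b = π·0.75²/4 = 0.4418 in²; f_rv = 45.4 / (8 × 0.4418) = 12.85 ksi.
F'_nt = 1.3 F_nt − (Ω F_nt / F_nv) f_rv = 1.3·90 − (2·90/54)·12.85 = 74.18 ksi, capped at F_nt → F'_nt = 74.18 ksi.
R_n = F'_nt · A_b · n = 74.18 × 0.4418 × 8 = 262.2 kips.
Allowable strength R_n/Ω = 262.2 / 2 = 131 kips.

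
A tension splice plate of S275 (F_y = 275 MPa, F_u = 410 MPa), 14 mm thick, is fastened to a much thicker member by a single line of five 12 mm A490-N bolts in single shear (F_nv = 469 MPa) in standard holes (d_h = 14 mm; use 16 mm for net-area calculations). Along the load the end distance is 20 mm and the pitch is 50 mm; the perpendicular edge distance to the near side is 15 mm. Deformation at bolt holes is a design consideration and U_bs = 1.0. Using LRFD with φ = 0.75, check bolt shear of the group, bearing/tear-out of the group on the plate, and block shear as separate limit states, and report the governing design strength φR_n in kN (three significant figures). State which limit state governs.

Bolt shear: A_b = π·12²/4 = 113.1 mm²; R_n = 469 × 113.1 × 5 × 1 / 1000 = 265.2 kN → 0.75 × 265.2 = 199 kN.
Bearing: edge l_c = 13, r_n = 89.54 kN; interior l_c = 36, r_n = 165.3 kN; R_n = 89.54 + 4·165.3 = 750.8 kN → 563 kN.
Block shear: A_gv = 3080, A_nv = 2072, A_nt = 98 mm²; R_n = min(0.6F_uA_nv, 0.6F_yA_gv) + U_bs·F_u·A_nt = 548.4 kN → 411 kN.
Bolt shear governs: 199 kN.

199 kN (bolt shear governs)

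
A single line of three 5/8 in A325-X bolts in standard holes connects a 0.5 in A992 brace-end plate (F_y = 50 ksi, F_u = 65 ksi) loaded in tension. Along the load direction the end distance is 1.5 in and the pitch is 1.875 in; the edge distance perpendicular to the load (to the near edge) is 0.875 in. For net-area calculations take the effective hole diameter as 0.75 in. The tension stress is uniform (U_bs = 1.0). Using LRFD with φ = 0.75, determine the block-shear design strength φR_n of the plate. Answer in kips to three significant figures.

61.5 kips

Shear plane L_v = 1.5 + 2·1.875 = 5.25 in; A_gv = 5.25 × 0.5 = 2.625 in².
A_nv = (5.25 − 2.5·0.75) × 0.5 = 1.688 in².
A_nt = (0.875 − 0.5·0.75) × 0.5 = 0.25 in².
0.6 F_u A_nv = 65.81 kips; 0.6 F_y A_gv = 78.75 kips → shear rupture governs the shear term.
R_n = 65.81 + 1.0 × 65 × 0.25 = 82.06 kips.
Design strength φR_n = 0.75 × 82.06 = 61.5 kips.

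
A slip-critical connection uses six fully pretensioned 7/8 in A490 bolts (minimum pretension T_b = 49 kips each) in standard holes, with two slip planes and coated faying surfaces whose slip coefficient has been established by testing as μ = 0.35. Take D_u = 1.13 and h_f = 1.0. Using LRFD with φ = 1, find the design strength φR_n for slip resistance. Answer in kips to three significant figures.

R_n = μ · D_u · h_f · T_b · n_s · n_b = 0.35 × 1.13 × 1.0 × 49 × 2 × 6 = 232.6 kips.
Design strength φR_n = 1 × 232.6 = 233 kips.

233 kips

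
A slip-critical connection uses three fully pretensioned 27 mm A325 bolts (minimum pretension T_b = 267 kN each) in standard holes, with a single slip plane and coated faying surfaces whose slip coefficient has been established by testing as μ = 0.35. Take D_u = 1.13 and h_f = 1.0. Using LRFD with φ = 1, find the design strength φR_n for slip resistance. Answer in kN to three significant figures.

R_n = μ · D_u · h_f · T_b · n_s · n_b = 0.35 × 1.13 × 1.0 × 267 × 1 × 3 = 316.8 kN.
Design strength φR_n = 1 × 316.8 = 317 kN.

317 kN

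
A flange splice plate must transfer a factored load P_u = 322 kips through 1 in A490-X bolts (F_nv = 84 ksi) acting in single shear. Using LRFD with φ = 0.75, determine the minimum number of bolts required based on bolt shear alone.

7 bolts

A_b = π·1²/4 = 0.7854 in².
Per-bolt design strength φR_n = 0.75 × 84 × 0.7854 × 1 = 49.48 kips.
n ≥ 322 / 49.48 = 6.508 → use 7 bolts.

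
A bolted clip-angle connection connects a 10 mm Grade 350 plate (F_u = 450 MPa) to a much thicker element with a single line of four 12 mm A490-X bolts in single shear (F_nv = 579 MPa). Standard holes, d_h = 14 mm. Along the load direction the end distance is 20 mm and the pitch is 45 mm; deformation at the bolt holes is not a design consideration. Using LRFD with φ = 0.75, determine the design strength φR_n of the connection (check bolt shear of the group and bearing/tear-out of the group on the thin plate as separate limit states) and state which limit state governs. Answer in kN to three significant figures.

196 kN (bolt shear governs)

Bolt shear: A_b = π·12²/4 = 113.1 mm²; R_n = 579 × 113.1 × 4 × 1 / 1000 = 261.9 kN → 0.75 × 261.9 = 196 kN.
Bearing (1.5 l_c t F_u ≤ 3.0 d t F_u): upper limit = 3.0·12·10·450 / 1000 = 162 kN.
  Edge l_c = 20 − 14/2 = 13 → r_n = 87.75 kN; interior l_c = 45 − 14 = 31 → r_n = 162 kN.
  R_n,bearing = 1·87.75 + 3·162 = 573.8 kN → 0.75 × 573.8 = 430 kN.
Bolt shear governs: 196 kN.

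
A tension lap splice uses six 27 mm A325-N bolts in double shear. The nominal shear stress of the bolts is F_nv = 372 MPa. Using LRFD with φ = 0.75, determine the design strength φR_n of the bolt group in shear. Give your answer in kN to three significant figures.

1920 kN

A_b = π × 27² / 4 = 572.6 mm².
R_n = F_nv · A_b · n · n_s = 372 × 572.6 × 6 × 2 / 1000 = 2556 kN.
Design strength φR_n = 0.75 × 2556 = 1920 kN.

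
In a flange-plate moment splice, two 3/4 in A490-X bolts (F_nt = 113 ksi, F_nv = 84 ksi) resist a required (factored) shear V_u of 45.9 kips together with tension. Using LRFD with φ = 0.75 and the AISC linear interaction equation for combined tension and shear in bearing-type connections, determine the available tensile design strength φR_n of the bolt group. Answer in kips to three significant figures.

35.6 kips

A_b = π·0.75²/4 = 0.4418 in²; f_rv = 45.9 / (2 × 0.4418) = 51.95 ksi.
F'_nt = 1.3 F_nt − (F_nt / φF_nv) f_rv = 1.3·113 − (113/(0.75·84))·51.95 = 53.72 ksi, capped at F_nt → F'_nt = 53.72 ksi.
R_n = F'_nt · A_b · n = 53.72 × 0.4418 × 2 = 47.47 kips.
Design strength φR_n = 0.75 × 47.47 = 35.6 kips.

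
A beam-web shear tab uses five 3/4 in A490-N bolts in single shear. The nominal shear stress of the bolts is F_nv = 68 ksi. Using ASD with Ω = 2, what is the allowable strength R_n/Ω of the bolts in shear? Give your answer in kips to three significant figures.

A_b = π × 0.75² / 4 = 0.4418 in².
R_n = F_nv · A_b · n · n_s = 68 × 0.4418 × 5 × 1 = 150.2 kips.
Allowable strength R_n/Ω = 150.2 / 2 = 75.1 kips.

75.1 kips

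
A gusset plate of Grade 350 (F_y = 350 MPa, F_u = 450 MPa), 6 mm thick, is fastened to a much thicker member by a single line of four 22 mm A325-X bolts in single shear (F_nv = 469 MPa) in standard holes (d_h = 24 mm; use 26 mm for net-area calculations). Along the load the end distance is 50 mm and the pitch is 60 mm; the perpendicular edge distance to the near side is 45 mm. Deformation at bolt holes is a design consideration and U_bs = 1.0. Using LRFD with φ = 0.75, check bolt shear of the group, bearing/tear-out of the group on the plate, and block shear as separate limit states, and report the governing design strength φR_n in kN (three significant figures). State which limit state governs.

Bolt shear: A_b = π·22²/4 = 380.1 mm²; R_n = 469 × 380.1 × 4 × 1 / 1000 = 713.1 kN → 0.75 × 713.1 = 535 kN.
Bearing: edge l_c = 38, r_n = 123.1 kN; interior l_c = 36, r_n = 116.6 kN; R_n = 123.1 + 3·116.6 = 473 kN → 355 kN.
Block shear: A_gv = 1380, A_nv = 834, A_nt = 192 mm²; R_n = min(0.6F_uA_nv, 0.6F_yA_gv) + U_bs·F_u·A_nt = 311.6 kN → 234 kN.
Block shear governs: 234 kN.

234 kN (block shear governs)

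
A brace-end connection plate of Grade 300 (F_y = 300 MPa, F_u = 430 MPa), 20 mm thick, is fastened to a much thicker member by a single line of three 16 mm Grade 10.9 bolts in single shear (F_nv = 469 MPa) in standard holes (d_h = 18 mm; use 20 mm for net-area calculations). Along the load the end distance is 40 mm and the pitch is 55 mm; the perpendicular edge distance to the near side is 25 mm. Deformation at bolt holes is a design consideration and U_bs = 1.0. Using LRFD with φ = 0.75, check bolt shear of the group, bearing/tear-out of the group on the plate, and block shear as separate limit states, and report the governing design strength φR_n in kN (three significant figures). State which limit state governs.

Bolt shear: A_b = π·16²/4 = 201.1 mm²; R_n = 469 × 201.1 × 3 × 1 / 1000 = 282.9 kN → 0.75 × 282.9 = 212 kN.
Bearing: edge l_c = 31, r_n = 319.9 kN; interior l_c = 37, r_n = 330.2 kN; R_n = 319.9 + 2·330.2 = 980.4 kN → 735 kN.
Block shear: A_gv = 3000, A_nv = 2000, A_nt = 300 mm²; R_n = min(0.6F_uA_nv, 0.6F_yA_gv) + U_bs·F_u·A_nt = 645 kN → 484 kN.
Bolt shear governs: 212 kN.

212 kN (bolt shear governs)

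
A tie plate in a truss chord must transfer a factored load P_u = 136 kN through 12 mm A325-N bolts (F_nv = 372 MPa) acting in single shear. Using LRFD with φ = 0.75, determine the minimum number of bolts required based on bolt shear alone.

A_b = π·12²/4 = 113.1 mm².
Per-bolt design strength φR_n = 0.75 × 372 × 113.1 × 1 / 1000 = 31.55 kN.
n ≥ 136 / 31.55 = 4.31 → use 5 bolts.

5 bolts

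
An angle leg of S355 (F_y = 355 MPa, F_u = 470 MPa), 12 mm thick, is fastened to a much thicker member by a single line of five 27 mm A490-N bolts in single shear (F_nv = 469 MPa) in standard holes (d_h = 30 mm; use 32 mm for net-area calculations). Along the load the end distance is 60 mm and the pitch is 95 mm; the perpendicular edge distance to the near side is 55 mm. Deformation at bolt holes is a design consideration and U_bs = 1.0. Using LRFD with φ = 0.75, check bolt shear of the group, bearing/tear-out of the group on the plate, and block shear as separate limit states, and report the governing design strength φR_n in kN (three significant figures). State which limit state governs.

916 kN (block shear governs)

Bolt shear: A_b = π·27²/4 = 572.6 mm²; R_n = 469 × 572.6 × 5 × 1 / 1000 = 1343 kN → 0.75 × 1343 = 1010 kN.
Bearing: edge l_c = 45, r_n = 304.6 kN; interior l_c = 65, r_n = 365.5 kN; R_n = 304.6 + 4·365.5 = 1766 kN → 1320 kN.
Block shear: A_gv = 5280, A_nv = 3552, A_nt = 468 mm²; R_n = min(0.6F_uA_nv, 0.6F_yA_gv) + U_bs·F_u·A_nt = 1222 kN → 916 kN.
Block shear governs: 916 kN.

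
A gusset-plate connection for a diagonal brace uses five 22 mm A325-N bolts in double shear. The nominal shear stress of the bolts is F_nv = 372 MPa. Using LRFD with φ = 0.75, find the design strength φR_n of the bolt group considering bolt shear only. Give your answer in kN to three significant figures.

A_b = π × 22² / 4 = 380.1 mm².
R_n = F_nv · A_b · n · n_s = 372 × 380.1 × 5 × 2 / 1000 = 1414 kN.
Design strength φR_n = 0.75 × 1414 = 1060 kN.

1060 kN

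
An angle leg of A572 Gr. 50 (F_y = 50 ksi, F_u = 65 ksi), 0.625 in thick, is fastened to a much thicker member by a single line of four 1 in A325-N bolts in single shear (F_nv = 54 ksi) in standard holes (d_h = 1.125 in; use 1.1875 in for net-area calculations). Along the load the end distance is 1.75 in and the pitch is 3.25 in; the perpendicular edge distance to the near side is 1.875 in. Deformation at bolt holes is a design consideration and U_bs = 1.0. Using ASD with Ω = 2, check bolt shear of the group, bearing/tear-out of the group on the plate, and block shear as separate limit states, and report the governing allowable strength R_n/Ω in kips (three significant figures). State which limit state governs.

Bolt shear: A_b = π·1²/4 = 0.7854 in²; R_n = 54 × 0.7854 × 4 × 1 = 169.6 kips → 169.6 / 2 = 84.8 kips.
Bearing: edge l_c = 1.188, r_n = 57.89 kips; interior l_c = 2.125, r_n = 97.5 kips; R_n = 57.89 + 3·97.5 = 350.4 kips → 175 kips.
Block shear: A_gv = 7.188, A_nv = 4.59, A_nt = 0.8008 in²; R_n = min(0.6F_uA_nv, 0.6F_yA_gv) + U_bs·F_u·A_nt = 231.1 kips → 116 kips.
Bolt shear governs: 84.8 kips.

84.8 kips (bolt shear governs)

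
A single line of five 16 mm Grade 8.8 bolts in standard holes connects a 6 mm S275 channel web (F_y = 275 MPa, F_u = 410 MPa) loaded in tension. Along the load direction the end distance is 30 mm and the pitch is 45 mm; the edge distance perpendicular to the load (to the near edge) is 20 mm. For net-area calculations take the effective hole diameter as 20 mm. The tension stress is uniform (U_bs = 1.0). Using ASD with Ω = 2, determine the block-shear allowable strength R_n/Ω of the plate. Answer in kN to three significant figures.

101 kN

Shear plane L_v = 30 + 4·45 = 210 mm; A_gv = 210 × 6 = 1260 mm².
A_nv = (210 − 4.5·20) × 6 = 720 mm².
A_nt = (20 − 0.5·20) × 6 = 60 mm².
0.6 F_u A_nv = 177.1 kN; 0.6 F_y A_gv = 207.9 kN → shear rupture governs the shear term.
R_n = 177.1 + 1.0 × 410 × 60 / 1000 = 201.7 kN.
Allowable strength R_n/Ω = 201.7 / 2 = 101 kN.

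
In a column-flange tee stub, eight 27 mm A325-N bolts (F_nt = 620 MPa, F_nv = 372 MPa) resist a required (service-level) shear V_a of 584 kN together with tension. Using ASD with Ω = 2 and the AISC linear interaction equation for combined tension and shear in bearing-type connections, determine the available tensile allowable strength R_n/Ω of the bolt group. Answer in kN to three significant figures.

873 kN

A_b = π·27²/4 = 572.6 mm²; f_rv = 584 × 1000 / (8 × 572.6) = 127.5 MPa.
F'_nt = 1.3 F_nt − (Ω F_nt / F_nv) f_rv = 1.3·620 − (2·620/372)·127.5 = 381 MPa, capped at F_nt → F'_nt = 381 MPa.
R_n = F'_nt · A_b · n = 381 × 572.6 × 8 / 1000 = 1745 kN.
Allowable strength R_n/Ω = 1745 / 2 = 873 kN.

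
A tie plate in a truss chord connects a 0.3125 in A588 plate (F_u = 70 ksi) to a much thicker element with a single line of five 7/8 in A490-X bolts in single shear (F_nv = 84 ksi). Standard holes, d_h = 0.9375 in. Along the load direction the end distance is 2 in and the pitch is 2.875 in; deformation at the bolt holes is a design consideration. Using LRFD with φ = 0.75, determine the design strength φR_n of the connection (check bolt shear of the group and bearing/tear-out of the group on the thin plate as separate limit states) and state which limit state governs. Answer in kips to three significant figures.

Bolt shear: A_b = π·0.875²/4 = 0.6013 in²; R_n = 84 × 0.6013 × 5 × 1 = 252.6 kips → 0.75 × 252.6 = 189 kips.
Bearing (1.2 l_c t F_u ≤ 2.4 d t F_u): upper limit = 2.4·0.875·0.3125·70 = 45.94 kips.
  Edge l_c = 2 − 0.9375/2 = 1.531 → r_n = 40.2 kips; interior l_c = 2.875 − 0.9375 = 1.938 → r_n = 45.94 kips.
  R_n,bearing = 1·40.2 + 4·45.94 = 223.9 kips → 0.75 × 223.9 = 168 kips.
Bearing governs: 168 kips.

168 kips (bearing governs)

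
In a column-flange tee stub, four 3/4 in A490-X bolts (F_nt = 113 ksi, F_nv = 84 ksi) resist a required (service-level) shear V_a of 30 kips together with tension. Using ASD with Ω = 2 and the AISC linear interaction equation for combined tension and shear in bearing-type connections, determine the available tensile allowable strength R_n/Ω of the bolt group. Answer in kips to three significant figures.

89.4 kips

A_b = π·0.75²/4 = 0.4418 in²; f_rv = 30 / (4 × 0.4418) = 16.98 ksi.
F'_nt = 1.3 F_nt − (Ω F_nt / F_nv) f_rv = 1.3·113 − (2·113/84)·16.98 = 101.2 ksi, capped at F_nt → F'_nt = 101.2 ksi.
R_n = F'_nt · A_b · n = 101.2 × 0.4418 × 4 = 178.9 kips.
Allowable strength R_n/Ω = 178.9 / 2 = 89.4 kips.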